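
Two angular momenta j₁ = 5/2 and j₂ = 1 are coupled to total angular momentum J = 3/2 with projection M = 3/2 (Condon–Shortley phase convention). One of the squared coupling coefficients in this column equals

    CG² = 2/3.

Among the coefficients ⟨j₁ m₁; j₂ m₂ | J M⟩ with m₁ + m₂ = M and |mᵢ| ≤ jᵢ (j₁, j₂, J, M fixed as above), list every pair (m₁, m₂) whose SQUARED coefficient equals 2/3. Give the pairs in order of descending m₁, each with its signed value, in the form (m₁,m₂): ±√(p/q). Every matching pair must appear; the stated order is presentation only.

(5/2,-1): +√(2/3)

Admissible pairs with m₁+m₂ = M = 3/2: (1/2,1), (3/2,0), (5/2,-1)
  (m₁,m₂)=(5/2,-1): CG² = 2/3, CG = +√(2/3)   ← matches the target
  (m₁,m₂)=(3/2,0): CG² = 4/15, CG = −√(4/15)
  (m₁,m₂)=(1/2,1): CG² = 1/15, CG = +√(1/15)
Pairs with CG² = 2/3: (5/2,-1): +√(2/3)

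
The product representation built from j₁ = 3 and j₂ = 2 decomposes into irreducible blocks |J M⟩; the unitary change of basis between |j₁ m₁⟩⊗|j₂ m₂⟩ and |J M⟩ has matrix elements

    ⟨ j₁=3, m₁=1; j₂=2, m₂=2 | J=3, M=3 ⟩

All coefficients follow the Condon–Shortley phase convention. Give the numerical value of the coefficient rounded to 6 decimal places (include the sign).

+√(1/6) ≈ +0.408248

j₁+j₂−J=2  J+j₁−j₂=4  J−j₁+j₂=2  j₁+j₂+J+1=9
(j₁±m₁, j₂±m₂, J±M) = (4,2,4,0,6,0)
P² = 1536
sum k=2..2:
  [2] +1/96 = 1/96
S = 1/96
C² = P²·S² = 1/6 ; C = +0.408248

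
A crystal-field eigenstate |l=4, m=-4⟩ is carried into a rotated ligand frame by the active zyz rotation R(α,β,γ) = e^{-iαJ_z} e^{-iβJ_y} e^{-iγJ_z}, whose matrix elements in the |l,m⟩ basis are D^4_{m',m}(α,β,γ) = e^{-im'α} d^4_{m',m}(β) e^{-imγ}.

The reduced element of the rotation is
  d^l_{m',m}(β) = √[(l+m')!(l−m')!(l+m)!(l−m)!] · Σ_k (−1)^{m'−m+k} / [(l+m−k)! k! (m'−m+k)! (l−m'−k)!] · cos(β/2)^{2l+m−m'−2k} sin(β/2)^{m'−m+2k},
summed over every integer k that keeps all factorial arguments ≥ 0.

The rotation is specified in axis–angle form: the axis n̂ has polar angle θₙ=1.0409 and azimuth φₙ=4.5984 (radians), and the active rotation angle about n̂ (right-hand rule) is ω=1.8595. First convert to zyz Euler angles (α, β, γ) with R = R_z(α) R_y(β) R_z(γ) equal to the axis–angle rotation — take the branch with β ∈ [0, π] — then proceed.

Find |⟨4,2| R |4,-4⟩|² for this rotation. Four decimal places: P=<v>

P=0.0912

Axis–angle → zyz. n̂ = (sinθₙcosφₙ, sinθₙsinφₙ, cosθₙ) = (-0.098144, -0.857260, +0.505444), ω = 1.8595.
R = I cosω + sinω [n̂]ₓ + (1−cosω) n̂n̂ᵀ gives
  R = [-0.272335, -0.376437, -0.885510; +0.592614, +0.659416, -0.462579; +0.758052, -0.650742, +0.043500]
β = atan2(√(R₁₃²+R₂₃²), R₃₃) = 1.527283; α = atan2(R₂₃, R₁₃) mod 2π = 3.622989; γ = atan2(R₃₂, −R₃₁) mod 2π = 3.850967
First d^4_{2,-4}(β=1.5273), then the phase factors e^{-i(2)α} and e^{-i(-4)γ}:
With c≡cos(β/2)=0.722322 and s≡sin(β/2)=0.691556, N=[720·2·1·40320]^{1/2}=7619.763776
The bounds max(0,m−m')=0 and min(l+m,l−m')=0 give 1 term
  k=0: (−1)^6·7619.7638/(1440)·0.7223^2·0.6916^6 = +0.302000
d^4_{2,-4}(1.5273) = +0.302000
|D^4_{2,-4}|² = |d^4_{2,-4}(β)|² = (+0.302000)² = 0.091204 (the z-rotation phases have unit modulus)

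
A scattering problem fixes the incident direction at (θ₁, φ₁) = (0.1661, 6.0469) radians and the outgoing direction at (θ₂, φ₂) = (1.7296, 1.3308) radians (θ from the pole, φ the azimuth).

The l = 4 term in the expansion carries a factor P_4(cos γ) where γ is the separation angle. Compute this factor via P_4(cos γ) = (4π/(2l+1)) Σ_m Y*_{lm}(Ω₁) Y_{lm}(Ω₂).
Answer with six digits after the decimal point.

0.287042

Term-by-term m-sum for l=4 (normalisation 4π/9 = 1.396263):
  [-4]  conj(Y_{4,-4})(Ω₁) = 0.00019 - 0.00027j ; Y_{4,-4}(Ω₂) = 0.24127 + 0.34461j ; Δ = 0.00014 + 0.00000j
  [-3]  conj(Y_{4,-3})(Ω₁) = 0.00424 - 0.00363j ; Y_{4,-3}(Ω₂) = 0.12565 - 0.14326j ; Δ = 0.00001 - 0.00106j
  [-2]  conj(Y_{4,-2})(Ω₁) = 0.04730 - 0.02418j ; Y_{4,-2}(Ω₂) = 0.23866 + 0.12425j ; Δ = 0.01429 + 0.00011j
  [-1]  conj(Y_{4,-1})(Ω₁) = 0.28564 - 0.06878j ; Y_{4,-1}(Ω₂) = 0.04960 - 0.20270j ; Δ = 0.00023 - 0.06131j
  [+0]  conj(Y_{4,0})(Ω₁) = 0.73338 + 0.00000j ; Y_{4,0}(Ω₂) = 0.24031 + 0.00000j ; Δ = 0.17624 + 0.00000j
  [+1]  conj(Y_{4,1})(Ω₁) = -0.28564 - 0.06878j ; Y_{4,1}(Ω₂) = -0.04960 - 0.20270j ; Δ = 0.00023 + 0.06131j
  [+2]  conj(Y_{4,2})(Ω₁) = 0.04730 + 0.02418j ; Y_{4,2}(Ω₂) = 0.23866 - 0.12425j ; Δ = 0.01429 - 0.00011j
  [+3]  conj(Y_{4,3})(Ω₁) = -0.00424 - 0.00363j ; Y_{4,3}(Ω₂) = -0.12565 - 0.14326j ; Δ = 0.00001 + 0.00106j
  [+4]  conj(Y_{4,4})(Ω₁) = 0.00019 + 0.00027j ; Y_{4,4}(Ω₂) = 0.24127 - 0.34461j ; Δ = 0.00014 - 0.00000j
Accumulated sum 0.20558 + 0.00000j; after 4π/(2l+1) scaling, 0.28704 + 0.00000j ⇒ P_4 = 0.287042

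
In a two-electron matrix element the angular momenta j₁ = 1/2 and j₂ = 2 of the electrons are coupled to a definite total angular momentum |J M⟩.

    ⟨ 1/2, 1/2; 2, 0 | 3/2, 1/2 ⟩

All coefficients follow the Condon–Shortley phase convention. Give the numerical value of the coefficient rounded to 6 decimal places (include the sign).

j₁+j₂−J=1  J+j₁−j₂=0  J−j₁+j₂=3  j₁+j₂+J+1=5
(j₁±m₁, j₂±m₂, J±M) = (1,0,2,2,2,1)
P² = 8/5
sum k=0..0:
  [0] +1/2 = 1/2
S = 1/2
C² = P²·S² = 2/5 ; C = +0.632456

+0.632456  (= +√(2/5))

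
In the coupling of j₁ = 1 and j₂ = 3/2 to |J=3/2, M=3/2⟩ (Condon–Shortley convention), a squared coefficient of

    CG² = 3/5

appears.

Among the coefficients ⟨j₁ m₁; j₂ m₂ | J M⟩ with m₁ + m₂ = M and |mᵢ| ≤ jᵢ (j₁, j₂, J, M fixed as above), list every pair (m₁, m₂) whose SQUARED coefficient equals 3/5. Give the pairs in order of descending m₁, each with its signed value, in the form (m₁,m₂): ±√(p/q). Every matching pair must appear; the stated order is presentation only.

Admissible pairs with m₁+m₂ = M = 3/2: (0,3/2), (1,1/2)
  (m₁,m₂)=(1,1/2): CG² = 2/5, CG = +√(2/5)
  (m₁,m₂)=(0,3/2): CG² = 3/5, CG = −√(3/5)   ← matches the target
Pairs with CG² = 3/5: (0,3/2): −√(3/5)

(0,3/2): −√(3/5)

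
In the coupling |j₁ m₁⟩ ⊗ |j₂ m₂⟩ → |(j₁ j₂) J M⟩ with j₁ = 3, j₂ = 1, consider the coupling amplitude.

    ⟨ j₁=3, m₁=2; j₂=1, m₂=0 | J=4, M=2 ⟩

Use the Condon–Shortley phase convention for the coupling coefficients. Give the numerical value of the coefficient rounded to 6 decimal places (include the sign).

√[9·0!6!2!/9! · 5!1!1!1!6!2!] = √(43200/7)
  +(−1)^0/∏(0,0,1,1,5,1)! = 1/120  (running 1/120)
⟨..|..⟩ = √(43200/7)·(1/120) = +0.654654

+√(3/7) = +0.654654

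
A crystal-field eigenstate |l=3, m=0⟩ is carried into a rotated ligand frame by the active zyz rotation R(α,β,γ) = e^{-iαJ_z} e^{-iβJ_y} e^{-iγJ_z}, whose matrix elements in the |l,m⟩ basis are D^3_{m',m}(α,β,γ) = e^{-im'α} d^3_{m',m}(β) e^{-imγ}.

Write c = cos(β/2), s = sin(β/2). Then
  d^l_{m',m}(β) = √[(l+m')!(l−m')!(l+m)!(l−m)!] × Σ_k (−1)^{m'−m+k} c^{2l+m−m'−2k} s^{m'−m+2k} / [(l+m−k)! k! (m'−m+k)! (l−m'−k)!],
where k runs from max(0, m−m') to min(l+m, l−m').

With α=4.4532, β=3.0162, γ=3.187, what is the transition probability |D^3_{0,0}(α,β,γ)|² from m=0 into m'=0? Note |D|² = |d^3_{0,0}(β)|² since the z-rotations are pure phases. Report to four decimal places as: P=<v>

D^3_{0,0}(4.4532,3.0162,3.1870) = e^{-i·0·4.4532}·d^3_{0,0}(3.0162)·e^{-i·0·3.1870}. Compute d first:
c=cos(3.016200/2)=0.062655, s=sin(3.016200/2)=0.998035; N=√[6·6·6·6]=36.000000
Admissible k: 0..3 (factorial args all ≥0)
  k=0: (−1)^0·36.0000/(36)·0.0627^6·0.9980^0 = +0.000000
  k=1: (−1)^1·36.0000/(4)·0.0627^4·0.9980^2 = -0.000138
  k=2: (−1)^2·36.0000/(4)·0.0627^2·0.9980^4 = +0.035054
  k=3: (−1)^3·36.0000/(36)·0.0627^0·0.9980^6 = -0.988269
d^3_{0,0}(3.0162) = +0.000000 -0.000138 +0.035054 -0.988269 = -0.953353
|D^3_{0,0}|² = |d^3_{0,0}(β)|² = (-0.953353)² = 0.908882 (the z-rotation phases have unit modulus)

P=0.9089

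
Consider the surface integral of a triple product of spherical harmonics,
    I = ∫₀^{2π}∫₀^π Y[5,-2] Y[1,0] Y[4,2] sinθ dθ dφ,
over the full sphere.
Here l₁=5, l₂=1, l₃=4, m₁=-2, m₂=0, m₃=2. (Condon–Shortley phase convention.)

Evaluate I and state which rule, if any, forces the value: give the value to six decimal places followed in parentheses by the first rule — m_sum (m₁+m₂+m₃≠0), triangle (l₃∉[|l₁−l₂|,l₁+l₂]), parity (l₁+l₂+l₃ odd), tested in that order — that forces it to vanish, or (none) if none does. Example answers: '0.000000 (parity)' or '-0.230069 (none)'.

Rules hold: Σm=0, L=10 even, 4≤4≤6.
N = 11·3·9 = 297
Δ = 2!·8!·0!/11! = 1/495
Racah Σ t=1..1: t=1:−1/576 = -1/576
⇒ 3j(5 1 4; 0 0 0)² = 5/99, sgn -1
Racah Σ t=1..1: t=1:−1/1440 = -1/1440
⇒ 3j(5 1 4; -2 0 2)² = 7/165, sgn -1
4πI² = N·(3j₀)²·(3jₘ)² = 7/11
I = +1·√(0.636364/4π) = 0.22503380
No selection rule forces the value: the integral is nonzero (none).

0.225034 (none)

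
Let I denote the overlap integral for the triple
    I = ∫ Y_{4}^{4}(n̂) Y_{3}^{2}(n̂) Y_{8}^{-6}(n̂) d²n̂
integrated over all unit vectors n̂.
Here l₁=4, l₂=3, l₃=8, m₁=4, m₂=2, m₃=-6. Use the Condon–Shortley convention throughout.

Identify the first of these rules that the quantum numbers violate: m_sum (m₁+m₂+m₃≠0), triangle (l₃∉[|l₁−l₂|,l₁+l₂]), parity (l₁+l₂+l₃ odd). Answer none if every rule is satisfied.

azimuthal sum: 4 + 2 − 6 = 0  ✓
l₃ must lie in [1,7]; have l₃=8  ✗
L = 4 + 3 + 8 = 15 (odd)

triangle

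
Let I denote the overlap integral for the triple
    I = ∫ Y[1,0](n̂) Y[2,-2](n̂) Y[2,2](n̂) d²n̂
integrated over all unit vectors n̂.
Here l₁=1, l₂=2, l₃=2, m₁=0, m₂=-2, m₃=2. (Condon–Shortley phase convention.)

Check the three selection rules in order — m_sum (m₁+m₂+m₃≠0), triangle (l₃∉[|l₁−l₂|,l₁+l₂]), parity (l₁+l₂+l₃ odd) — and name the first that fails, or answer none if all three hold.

parity

Σmᵢ = 0  ✓
l₃∈[|l₁−l₂|,l₁+l₂]=[1,3], have l₃=2  ✓
Σlᵢ = 5 ⇒ odd  ✗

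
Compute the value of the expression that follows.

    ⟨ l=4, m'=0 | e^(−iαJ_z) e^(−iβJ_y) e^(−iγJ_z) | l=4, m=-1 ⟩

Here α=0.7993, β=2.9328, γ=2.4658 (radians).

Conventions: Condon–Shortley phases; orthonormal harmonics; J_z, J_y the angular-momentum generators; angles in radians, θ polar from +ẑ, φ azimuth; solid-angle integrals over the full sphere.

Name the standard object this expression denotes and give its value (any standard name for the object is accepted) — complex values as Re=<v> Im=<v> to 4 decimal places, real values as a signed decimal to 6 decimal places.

This is a Wigner D-matrix element — the rotation-matrix element ⟨l m'| R(α,β,γ) |l m⟩ in the angular-momentum basis.
First d^4_{0,-1}(β=2.9328), then the phase factors e^{-i(0)α} and e^{-i(-1)γ}:
c=cos(2.932800/2)=0.104207, s=sin(2.932800/2)=0.994556; N=√[24·24·6·120]=643.987578
k∈{0,1,2,3} keeps every argument non-negative
  k=0: (−1)^1·643.9876/(144)·0.1042^7·0.9946^1 = -0.000001
  k=1: (−1)^2·643.9876/(24)·0.1042^5·0.9946^3 = +0.000324
  k=2: (−1)^3·643.9876/(24)·0.1042^3·0.9946^5 = -0.029546
  k=3: (−1)^4·643.9876/(144)·0.1042^1·0.9946^7 = +0.448554
d^4_{0,-1}(2.9328) = -0.000001 +0.000324 -0.029546 +0.448554 = +0.419332
Attach z-rotation phases: D = e^{-i(0)(0.7993)}·(+0.419332)·e^{-i(-1)(2.4658)} = -0.327167+0.262299i

Wigner D-matrix element, Re=-0.3272 Im=0.2623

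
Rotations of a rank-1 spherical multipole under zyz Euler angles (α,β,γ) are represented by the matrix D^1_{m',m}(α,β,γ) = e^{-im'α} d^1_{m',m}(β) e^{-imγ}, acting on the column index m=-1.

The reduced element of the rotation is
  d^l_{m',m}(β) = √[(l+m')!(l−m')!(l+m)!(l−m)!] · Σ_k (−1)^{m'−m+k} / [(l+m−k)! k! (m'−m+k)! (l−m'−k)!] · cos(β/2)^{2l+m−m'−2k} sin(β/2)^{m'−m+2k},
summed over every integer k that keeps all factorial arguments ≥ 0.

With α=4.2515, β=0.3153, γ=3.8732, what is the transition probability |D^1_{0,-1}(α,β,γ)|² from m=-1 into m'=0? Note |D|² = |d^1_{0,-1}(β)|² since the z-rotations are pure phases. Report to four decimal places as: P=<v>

First d^1_{0,-1}(β=0.3153), then the phase factors e^{-i(0)α} and e^{-i(-1)γ}:
Half-angle: c=0.987599, s=0.156998. N=√(1·1·1·2)=1.414214
The bounds max(0,m−m')=0 and min(l+m,l−m')=0 give 1 term
  k=0: (−1)^1·1.4142/(1)·0.9876^1·0.1570^1 = -0.219275
d^1_{0,-1}(0.3153) = -0.219275
|D^1_{0,-1}|² = |d^1_{0,-1}(β)|² = (-0.219275)² = 0.048082 (the z-rotation phases have unit modulus)

P=0.0481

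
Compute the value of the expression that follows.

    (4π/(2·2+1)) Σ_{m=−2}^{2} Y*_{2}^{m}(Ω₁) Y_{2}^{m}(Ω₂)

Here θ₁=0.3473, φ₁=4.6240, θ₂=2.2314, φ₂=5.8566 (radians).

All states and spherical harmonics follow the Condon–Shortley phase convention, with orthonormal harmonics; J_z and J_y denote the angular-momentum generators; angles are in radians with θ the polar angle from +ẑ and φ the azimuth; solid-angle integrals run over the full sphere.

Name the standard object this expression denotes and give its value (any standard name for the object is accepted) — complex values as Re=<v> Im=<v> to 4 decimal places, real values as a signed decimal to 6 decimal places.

Legendre polynomial (addition theorem), -0.143092

This sum is the spherical-harmonic addition theorem: it equals the Legendre polynomial P_l(cos γ) of the angle γ between the two directions.
Term-by-term m-sum for l=2 (normalisation 4π/5 = 2.513274):
  [-2]  conj(Y_{2,-2})(Ω₁) = -0.044051+0.007869i ; Y_{2,-2}(Ω₂) = +0.158378+0.181444i ; Δ = -0.008404-0.006746i
  [-1]  conj(Y_{2,-1})(Ω₁) = -0.021825-0.246280i ; Y_{2,-1}(Ω₂) = -0.340761-0.154874i ; Δ = -0.030705+0.087303i
  [+0]  conj(Y_{2,0})(Ω₁) = +0.521173-0.000000i ; Y_{2,0}(Ω₂) = +0.040841+0.000000i ; Δ = +0.021285+0.000000i
  [+1]  conj(Y_{2,1})(Ω₁) = +0.021825-0.246280i ; Y_{2,1}(Ω₂) = +0.340761-0.154874i ; Δ = -0.030705-0.087303i
  [+2]  conj(Y_{2,2})(Ω₁) = -0.044051-0.007869i ; Y_{2,2}(Ω₂) = +0.158378-0.181444i ; Δ = -0.008404+0.006746i
Σ over m = -0.056934+0.000000i; ×(4π/5) → -0.143092+0.000000i. Real part: -0.143092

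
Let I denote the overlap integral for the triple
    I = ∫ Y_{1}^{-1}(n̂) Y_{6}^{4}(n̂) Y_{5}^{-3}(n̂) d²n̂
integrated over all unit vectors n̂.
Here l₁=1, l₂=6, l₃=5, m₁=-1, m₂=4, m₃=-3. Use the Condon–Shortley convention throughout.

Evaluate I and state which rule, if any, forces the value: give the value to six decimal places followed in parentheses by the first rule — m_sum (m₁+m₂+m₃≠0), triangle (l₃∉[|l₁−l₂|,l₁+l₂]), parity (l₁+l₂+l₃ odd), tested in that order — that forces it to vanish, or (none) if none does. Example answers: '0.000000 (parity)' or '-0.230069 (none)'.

0.274090 (none)

Checks pass: Σm=0; 12 even; l₃=5∈[5,7].
(2·1+1)(2·6+1)(2·5+1) = 429
Δ: 2! 0! 10! / 13! → 1/858
sum: t=1:−1/14400 = -1/14400
3j²(1 6 5; 0 0 0) = Δ·Π!·Σ² = 6/143  (sign +1)
sum: t=2:+1/161280 = 1/161280
3j²(1 6 5; -1 4 -3) = Δ·Π!·Σ² = 15/286  (sign +1)
combine: 4πI² = 429·6/143·15/286 = 135/143
take √, sign +1: I = 0.27409047
No selection rule forces the value: the integral is nonzero (none).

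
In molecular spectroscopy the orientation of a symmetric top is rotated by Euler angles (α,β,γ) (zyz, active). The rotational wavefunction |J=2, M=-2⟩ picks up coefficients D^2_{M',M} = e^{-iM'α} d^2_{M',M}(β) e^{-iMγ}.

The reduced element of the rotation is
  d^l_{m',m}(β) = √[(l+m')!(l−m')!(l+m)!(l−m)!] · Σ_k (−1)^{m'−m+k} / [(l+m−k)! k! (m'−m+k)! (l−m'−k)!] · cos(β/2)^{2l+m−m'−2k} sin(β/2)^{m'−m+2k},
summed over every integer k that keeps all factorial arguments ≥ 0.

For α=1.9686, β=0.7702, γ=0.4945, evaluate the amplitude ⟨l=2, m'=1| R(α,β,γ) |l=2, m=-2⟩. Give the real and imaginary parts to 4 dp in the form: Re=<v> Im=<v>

Re=-0.0548 Im=0.0816

Split into d^2_{1,-2}(β=0.7702) × two z-phases.
c=cos(0.770200/2)=0.926761, s=sin(0.770200/2)=0.375652; N=√[6·1·1·24]=12.000000
The bounds max(0,m−m')=0 and min(l+m,l−m')=0 give 1 term
  k=0: (−1)^3·12.0000/(6)·0.9268^1·0.3757^3 = -0.098255
d^2_{1,-2}(0.7702) = -0.098255
Phases: e^{-i·(1)·1.9686}=-0.387394-0.921914i, e^{-i·(-2)·0.4945}=+0.549526+0.835477i ⇒ D=-0.054763+0.081579i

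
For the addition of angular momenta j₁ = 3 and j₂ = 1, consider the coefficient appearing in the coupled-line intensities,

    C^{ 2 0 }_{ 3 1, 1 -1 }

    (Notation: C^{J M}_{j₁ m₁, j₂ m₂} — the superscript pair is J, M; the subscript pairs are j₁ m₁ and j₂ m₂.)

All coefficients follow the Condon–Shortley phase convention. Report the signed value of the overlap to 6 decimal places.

triangle: 2!*4!*0!/7! = 48/5040
(j±m)!: 4!*2!*0!*2!*2!*2! = 384
prefactor² = (2J+1)*Δ*N² = 128/7
  k=0: +1/(0!*2!*2!*0!*2!*0!) = 1/8
Σ = 1/8  ⇒  CG² = 128/7*(1/8)² = 2/7
CG = +√(2/7) = +0.534522

+0.534522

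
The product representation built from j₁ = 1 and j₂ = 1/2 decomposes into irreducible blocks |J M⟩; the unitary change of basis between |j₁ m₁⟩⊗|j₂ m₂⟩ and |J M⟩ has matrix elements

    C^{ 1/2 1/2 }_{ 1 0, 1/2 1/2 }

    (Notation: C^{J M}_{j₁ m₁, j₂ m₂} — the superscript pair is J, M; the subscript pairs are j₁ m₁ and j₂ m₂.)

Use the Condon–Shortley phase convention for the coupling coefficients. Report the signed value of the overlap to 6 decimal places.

triangle: 1!*1!*0!/3! = 1/6
(j±m)!: 1!*1!*1!*0!*1!*0! = 1
prefactor² = (2J+1)*Δ*N² = 1/3
  k=1: −1/(1!*0!*0!*0!*1!*0!) = -1
Σ = -1  ⇒  CG² = 1/3*(-1)² = 1/3
CG = −√(1/3) = -0.577350

−√(1/3) = -0.577350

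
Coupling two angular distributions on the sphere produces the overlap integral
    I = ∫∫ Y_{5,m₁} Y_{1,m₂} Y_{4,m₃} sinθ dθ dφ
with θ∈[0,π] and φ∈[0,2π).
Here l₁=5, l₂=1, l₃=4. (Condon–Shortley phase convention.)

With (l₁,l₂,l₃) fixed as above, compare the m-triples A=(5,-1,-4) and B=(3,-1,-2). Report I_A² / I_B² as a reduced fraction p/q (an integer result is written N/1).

45/28

Same 5,1,4: normalisation and zero-m 3j drop out of the ratio.
A: Δ: 2! 8! 0! / 11! → 1/495; sum: t=0:+1/80640 = 1/80640; 3j²(5 1 4; 5 -1 -4) = Δ·Π!·Σ² = 1/11  (sign +1)
B: Δ: 2! 8! 0! / 11! → 1/495; sum: t=0:+1/2880 = 1/2880; 3j²(5 1 4; 3 -1 -2) = Δ·Π!·Σ² = 28/495  (sign +1)
I_A²/I_B² = (1/11)/(28/495) = 45/28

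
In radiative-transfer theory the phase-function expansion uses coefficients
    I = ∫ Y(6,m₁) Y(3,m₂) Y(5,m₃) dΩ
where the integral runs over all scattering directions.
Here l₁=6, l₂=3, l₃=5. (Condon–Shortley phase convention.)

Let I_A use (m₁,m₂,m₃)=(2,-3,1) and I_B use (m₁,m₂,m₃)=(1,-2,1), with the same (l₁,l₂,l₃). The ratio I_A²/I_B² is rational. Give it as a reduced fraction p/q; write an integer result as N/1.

Same 6,3,5: normalisation and zero-m 3j drop out of the ratio.
A: Δ: 4! 8! 2! / 15! → 1/675675; sum: t=0:+1/27648 = 1/27648; 3j²(6 3 5; 2 -3 1) = Δ·Π!·Σ² = 10/429  (sign +1)
B: Δ: 4! 8! 2! / 15! → 1/675675; sum: t=0:+1/17280 t=1:−1/6912 = -1/11520; 3j²(6 3 5; 1 -2 1) = Δ·Π!·Σ² = 2/143  (sign -1)
I_A²/I_B² = (10/429)/(2/143) = 5/3

5/3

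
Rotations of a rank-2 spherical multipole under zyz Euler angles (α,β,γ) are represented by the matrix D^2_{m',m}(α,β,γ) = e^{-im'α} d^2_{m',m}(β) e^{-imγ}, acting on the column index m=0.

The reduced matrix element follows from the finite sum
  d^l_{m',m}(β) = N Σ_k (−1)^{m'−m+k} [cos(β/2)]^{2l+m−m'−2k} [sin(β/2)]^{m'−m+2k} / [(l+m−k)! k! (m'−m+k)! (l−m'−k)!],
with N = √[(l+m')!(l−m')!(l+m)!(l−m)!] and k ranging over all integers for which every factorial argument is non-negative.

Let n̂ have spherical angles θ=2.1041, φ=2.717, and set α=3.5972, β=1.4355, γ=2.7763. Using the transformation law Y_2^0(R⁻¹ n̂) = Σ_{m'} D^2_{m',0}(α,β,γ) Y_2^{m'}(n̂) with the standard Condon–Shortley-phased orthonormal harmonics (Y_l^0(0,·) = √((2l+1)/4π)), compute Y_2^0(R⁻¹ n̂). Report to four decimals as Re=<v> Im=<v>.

Re=-0.1020 Im=0.0000

Need the full column D^2_{m',0} for m'=−2..2 at α=3.5972, β=1.4355, γ=2.7763.
cos(β/2)=0.753287, sin(β/2)=0.657691
d^2_{-2,0}: single k=2 term ⇒ +0.601231;  D = +0.368426+0.475122i
d^2_{-1,0}: k∈[1..2] ⇒ +0.688621 -0.524932 = +0.163689;  D = -0.146991-0.072024i
d^2_{0,0}: k∈[0..2] ⇒ +0.321990 -0.981806 +0.187106 = -0.472709;  D = -0.472709+0.000000i
d^2_{1,0}: k∈[0..1] ⇒ -0.688621 +0.524932 = -0.163689;  D = +0.146991-0.072024i
d^2_{2,0}: single k=0 term ⇒ +0.601231;  D = +0.368426-0.475122i
Y_2^{m'}(θ=2.1041,φ=2.717) and Σ D·Y over m':
  (+0.3684+0.4751i)·(+0.1892+0.2150i)  (-0.1470-0.0720i)·(+0.3082+0.1393i)  (-0.4727+0.0000i)·(-0.0709+0.0000i)  (+0.1470-0.0720i)·(-0.3082+0.1393i)  (+0.3684-0.4751i)·(+0.1892-0.2150i)
Y_2^0(R⁻¹ n̂) = -0.101953+0.000000i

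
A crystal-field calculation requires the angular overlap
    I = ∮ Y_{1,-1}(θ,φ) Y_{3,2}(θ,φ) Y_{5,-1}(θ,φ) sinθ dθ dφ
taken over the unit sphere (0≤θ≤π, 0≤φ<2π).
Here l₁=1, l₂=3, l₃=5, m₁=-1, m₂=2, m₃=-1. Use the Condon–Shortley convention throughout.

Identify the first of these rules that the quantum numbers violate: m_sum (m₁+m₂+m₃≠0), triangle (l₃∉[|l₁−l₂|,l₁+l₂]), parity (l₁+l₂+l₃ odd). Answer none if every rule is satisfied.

triangle

Σmᵢ = 0  ✓
l₃∈[|l₁−l₂|,l₁+l₂]=[2,4] required, l₃=5 fails  ✗
Σlᵢ = 9 ⇒ odd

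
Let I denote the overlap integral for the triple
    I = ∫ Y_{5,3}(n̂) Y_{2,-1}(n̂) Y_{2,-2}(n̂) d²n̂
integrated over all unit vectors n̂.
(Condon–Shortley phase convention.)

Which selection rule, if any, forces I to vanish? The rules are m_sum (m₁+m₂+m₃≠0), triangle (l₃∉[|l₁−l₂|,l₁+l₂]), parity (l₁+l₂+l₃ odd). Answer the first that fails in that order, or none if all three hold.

m₁+m₂+m₃ = 3 − 1 − 2 = 0  ✓
triangle: need |l₁−l₂| ≤ l₃ ≤ l₁+l₂ = [3,7]; l₃=2 is outside  ✗
parity: l₁+l₂+l₃ = 9 is odd

triangle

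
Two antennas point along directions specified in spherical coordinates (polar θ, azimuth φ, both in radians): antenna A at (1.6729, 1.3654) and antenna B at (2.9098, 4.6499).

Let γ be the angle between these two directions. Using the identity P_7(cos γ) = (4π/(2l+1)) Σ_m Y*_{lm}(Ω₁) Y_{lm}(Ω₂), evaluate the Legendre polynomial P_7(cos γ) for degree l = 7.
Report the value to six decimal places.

Expand P_7 via completeness: Σ_{m} conj(Y_{7,m}) at Ω₁ times Y_{7,m} at Ω₂ —
  m=-7: Y*=(-0.477833, -0.063940)  Y=(0.000007, -0.000015)  product (-0.000004, 0.000007)
  m=-6: Y*=(0.061359, -0.174337)  Y=(0.000249, 0.000098)  product (0.000032, -0.000037)
  m=-5: Y*=(-0.264590, -0.159978)  Y=(-0.000816, 0.002527)  product (0.000620, -0.000538)
  m=-4: Y*=(0.142932, -0.153670)  Y=(-0.017951, -0.004583)  product (-0.003270, 0.002103)
  m=-3: Y*=(-0.146645, -0.207076)  Y=(0.017194, -0.090643)  product (-0.021292, 0.009732)
  m=-2: Y*=(0.200719, -0.087428)  Y=(0.311835, 0.039177)  product (0.066016, -0.019400)
  m=-1: Y*=(-0.047308, -0.227078)  Y=(-0.039718, 0.634772)  product (0.146022, -0.021011)
  m=+0: Y*=(0.221339, -0.000000)  Y=(-0.411532, 0.000000)  product (-0.091088, 0.000000)
  m=+1: Y*=(0.047308, -0.227078)  Y=(0.039718, 0.634772)  product (0.146022, 0.021011)
  m=+2: Y*=(0.200719, 0.087428)  Y=(0.311835, -0.039177)  product (0.066016, 0.019400)
  m=+3: Y*=(0.146645, -0.207076)  Y=(-0.017194, -0.090643)  product (-0.021292, -0.009732)
  m=+4: Y*=(0.142932, 0.153670)  Y=(-0.017951, 0.004583)  product (-0.003270, -0.002103)
  m=+5: Y*=(0.264590, -0.159978)  Y=(0.000816, 0.002527)  product (0.000620, 0.000538)
  m=+6: Y*=(0.061359, 0.174337)  Y=(0.000249, -0.000098)  product (0.000032, 0.000037)
  m=+7: Y*=(0.477833, -0.063940)  Y=(-0.000007, -0.000015)  product (-0.000004, -0.000007)
Accumulated sum (0.285162, -0.000000); after 4π/(2l+1) scaling, (0.238897, -0.000000) ⇒ P_7 = 0.238897

0.238897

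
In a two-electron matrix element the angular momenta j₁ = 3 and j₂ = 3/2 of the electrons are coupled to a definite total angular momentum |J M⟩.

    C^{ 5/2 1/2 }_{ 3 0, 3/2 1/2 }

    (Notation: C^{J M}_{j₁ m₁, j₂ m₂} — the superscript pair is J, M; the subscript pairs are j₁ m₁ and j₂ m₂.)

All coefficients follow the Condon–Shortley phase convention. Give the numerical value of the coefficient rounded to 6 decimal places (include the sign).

−√(6/35) = -0.414039

triangle: 2!×4!×1!/8! = 48/40320
(j±m)!: 3!×3!×2!×1!×3!×2! = 864
prefactor² = (2J+1)×Δ×N² = 216/35
  k=1: −1/(1!×1!×2!×1!×2!×0!) = -1/4
  k=2: +1/(2!×0!×1!×0!×3!×1!) = 1/12
Σ = -1/6  ⇒  CG² = 216/35×(-1/6)² = 6/35
CG = −√(6/35) = -0.414039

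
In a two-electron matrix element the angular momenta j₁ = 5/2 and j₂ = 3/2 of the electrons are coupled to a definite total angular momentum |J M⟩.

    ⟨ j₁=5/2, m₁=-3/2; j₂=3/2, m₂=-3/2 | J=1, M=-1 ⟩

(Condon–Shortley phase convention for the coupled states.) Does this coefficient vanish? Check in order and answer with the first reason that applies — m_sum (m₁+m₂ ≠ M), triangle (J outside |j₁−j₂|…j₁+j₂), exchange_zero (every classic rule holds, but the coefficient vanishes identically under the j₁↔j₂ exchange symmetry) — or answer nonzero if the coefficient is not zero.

m-sum: m₁+m₂ = -3/2+(-3/2) = -3, M = -1  ✗ ⇒ coefficient is 0

m_sum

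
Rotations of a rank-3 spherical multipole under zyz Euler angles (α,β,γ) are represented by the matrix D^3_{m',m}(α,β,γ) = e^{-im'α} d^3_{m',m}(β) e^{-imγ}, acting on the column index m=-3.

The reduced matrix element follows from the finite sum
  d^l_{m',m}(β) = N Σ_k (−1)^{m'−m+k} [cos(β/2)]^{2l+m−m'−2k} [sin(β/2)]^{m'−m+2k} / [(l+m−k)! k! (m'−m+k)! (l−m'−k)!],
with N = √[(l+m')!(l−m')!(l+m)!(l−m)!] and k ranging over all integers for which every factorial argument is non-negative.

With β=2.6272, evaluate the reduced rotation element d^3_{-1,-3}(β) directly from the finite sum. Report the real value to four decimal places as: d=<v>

d=0.0152

d^3_{-1,-3}(β=2.6272) via the finite sum:
Half-angle: c=0.254370, s=0.967107. N=√(2·24·1·720)=185.903201
The bounds max(0,m−m')=0 and min(l+m,l−m')=0 give 1 term
  k=0: (−1)^2·185.9032/(48)·0.2544^4·0.9671^2 = +0.015166
d^3_{-1,-3}(2.6272) = +0.015166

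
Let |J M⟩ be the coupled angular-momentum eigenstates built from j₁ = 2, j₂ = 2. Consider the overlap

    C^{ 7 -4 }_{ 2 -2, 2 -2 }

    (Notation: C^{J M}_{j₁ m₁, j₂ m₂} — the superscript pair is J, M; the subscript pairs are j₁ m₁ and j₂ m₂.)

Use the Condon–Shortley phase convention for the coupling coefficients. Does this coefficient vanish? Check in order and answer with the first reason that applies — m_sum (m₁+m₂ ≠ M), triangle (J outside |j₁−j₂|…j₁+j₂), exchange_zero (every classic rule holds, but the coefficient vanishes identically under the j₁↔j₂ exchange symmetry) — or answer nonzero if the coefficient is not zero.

m-sum: m₁+m₂ = -2+(-2) = -4, M = -4  ✓
triangle: need |j₁−j₂| ≤ J ≤ j₁+j₂, i.e. J ∈ [0, 4]; J = 7 is outside ✗ ⇒ coefficient is 0

triangle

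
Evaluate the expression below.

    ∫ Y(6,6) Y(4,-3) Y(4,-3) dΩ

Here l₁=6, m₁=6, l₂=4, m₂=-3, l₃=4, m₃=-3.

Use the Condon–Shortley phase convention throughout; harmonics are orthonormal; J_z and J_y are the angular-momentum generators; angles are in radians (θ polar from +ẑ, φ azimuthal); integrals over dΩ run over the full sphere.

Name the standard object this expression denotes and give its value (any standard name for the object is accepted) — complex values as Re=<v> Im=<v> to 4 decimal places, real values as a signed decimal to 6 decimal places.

This is a Gaunt coefficient — the integral of a triple product of spherical harmonics over the sphere.
m-sum 0 ✓  L=14 even ✓  2≤4≤10 ✓
Π(2lᵢ+1) = 13×9×9 = 1053
triangle coeff Δ(6,4,4) = 1/1261260
Σ_t [2,4]: t=2:+1/4608 t=3:−1/1296 t=4:+1/4608 = -7/20736
(3j)²=20/1287 [(6 4 4; 0 0 0)], sign=-1
Σ_t [0,0]: t=0:+1/518400 = 1/518400
(3j)²=7/195 [(6 4 4; 6 -3 -3)], sign=-1
⇒ 4πI² = 84/143
I = (+1)√(84/143/(4π)) = 0.21620548

Gaunt coefficient, +0.216205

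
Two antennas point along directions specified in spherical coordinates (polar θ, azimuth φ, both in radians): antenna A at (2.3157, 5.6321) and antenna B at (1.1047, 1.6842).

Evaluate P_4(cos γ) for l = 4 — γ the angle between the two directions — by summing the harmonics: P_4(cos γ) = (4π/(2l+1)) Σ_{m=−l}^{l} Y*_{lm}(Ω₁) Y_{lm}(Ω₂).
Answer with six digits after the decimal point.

Summing Y*_{l m}(θ₁,φ₁)·Y_{l m}(θ₂,φ₂) over m ∈ [−4, 4]; prefactor 4π/(2·4+1) = 1.396263:
  term(m=-4) = -0.036302-0.003043i   from Y*(Ω₁)=-0.111048-0.066151i, Y(Ω₂)=+0.253331-0.123504i
  term(m=-3) = -0.101400+0.089415i   from Y*(Ω₁)=+0.125816+0.312767i, Y(Ω₂)=+0.133813+0.378031i
  term(m=-2) = -0.001851+0.044230i   from Y*(Ω₁)=+0.106373-0.386417i, Y(Ω₂)=-0.107624+0.024837i
  term(m=-1) = -0.010661-0.011117i   from Y*(Ω₁)=-0.040667+0.030985i, Y(Ω₂)=+0.034093+0.299340i
  term(m=+0) = +0.061975+0.000000i   from Y*(Ω₁)=-0.359140-0.000000i, Y(Ω₂)=-0.172564+0.000000i
  term(m=+1) = -0.010661+0.011117i   from Y*(Ω₁)=+0.040667+0.030985i, Y(Ω₂)=-0.034093+0.299340i
  term(m=+2) = -0.001851-0.044230i   from Y*(Ω₁)=+0.106373+0.386417i, Y(Ω₂)=-0.107624-0.024837i
  term(m=+3) = -0.101400-0.089415i   from Y*(Ω₁)=-0.125816+0.312767i, Y(Ω₂)=-0.133813+0.378031i
  term(m=+4) = -0.036302+0.003043i   from Y*(Ω₁)=-0.111048+0.066151i, Y(Ω₂)=+0.253331+0.123504i
Accumulated sum -0.238452-0.000000i; after 4π/(2l+1) scaling, -0.332942-0.000000i ⇒ P_4 = -0.332942

-0.332942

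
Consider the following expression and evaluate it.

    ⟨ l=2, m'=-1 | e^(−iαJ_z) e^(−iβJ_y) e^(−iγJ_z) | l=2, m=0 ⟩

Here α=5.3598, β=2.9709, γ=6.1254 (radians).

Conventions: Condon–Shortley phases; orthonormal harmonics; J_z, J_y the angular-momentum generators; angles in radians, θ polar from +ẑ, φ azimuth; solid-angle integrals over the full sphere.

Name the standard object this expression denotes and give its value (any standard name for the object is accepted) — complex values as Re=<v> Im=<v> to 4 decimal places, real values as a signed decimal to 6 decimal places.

This is a Wigner D-matrix element — the rotation-matrix element ⟨l m'| R(α,β,γ) |l m⟩ in the angular-momentum basis.
First d^2_{-1,0}(β=2.9709), then the phase factors e^{-i(-1)α} and e^{-i(0)γ}:
Half-angle: c=0.085243, s=0.996360. N=√(1·6·2·2)=4.898979
Admissible k: 1..2 (factorial args all ≥0)
  k=1: (−1)^0·4.8990/(2)·0.0852^3·0.9964^1 = +0.001512
  k=2: (−1)^1·4.8990/(2)·0.0852^1·0.9964^3 = -0.206530
d^2_{-1,0}(2.9709) = +0.001512 -0.206530 = -0.205018
Phases: e^{-i·(-1)·5.3598}=+0.603123-0.797648i, e^{-i·(0)·6.1254}=+1.000000+0.000000i ⇒ D=-0.123651+0.163532i

Wigner D-matrix element, Re=-0.1237 Im=0.1635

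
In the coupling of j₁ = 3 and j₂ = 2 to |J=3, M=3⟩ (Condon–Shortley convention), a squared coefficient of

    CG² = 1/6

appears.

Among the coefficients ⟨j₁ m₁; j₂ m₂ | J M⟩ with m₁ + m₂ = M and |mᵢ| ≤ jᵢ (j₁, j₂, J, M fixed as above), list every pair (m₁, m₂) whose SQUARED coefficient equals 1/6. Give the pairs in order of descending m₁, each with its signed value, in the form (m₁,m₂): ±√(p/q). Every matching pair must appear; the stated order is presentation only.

(1,2): +√(1/6)

Admissible pairs with m₁+m₂ = M = 3: (1,2), (2,1), (3,0)
  (m₁,m₂)=(3,0): CG² = 5/12, CG = +√(5/12)
  (m₁,m₂)=(2,1): CG² = 5/12, CG = −√(5/12)
  (m₁,m₂)=(1,2): CG² = 1/6, CG = +√(1/6)   ← matches the target
Pairs with CG² = 1/6: (1,2): +√(1/6)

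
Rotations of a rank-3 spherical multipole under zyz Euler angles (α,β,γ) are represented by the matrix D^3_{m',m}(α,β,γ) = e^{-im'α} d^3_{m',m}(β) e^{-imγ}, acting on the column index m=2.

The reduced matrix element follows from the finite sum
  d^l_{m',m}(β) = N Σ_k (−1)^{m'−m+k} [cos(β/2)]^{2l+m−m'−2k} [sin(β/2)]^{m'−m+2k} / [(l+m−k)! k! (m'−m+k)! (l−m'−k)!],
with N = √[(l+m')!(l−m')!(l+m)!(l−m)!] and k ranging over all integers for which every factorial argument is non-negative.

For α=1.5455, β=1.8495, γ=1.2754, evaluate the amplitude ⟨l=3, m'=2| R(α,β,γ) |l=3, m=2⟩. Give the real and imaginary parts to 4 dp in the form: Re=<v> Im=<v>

Re=-0.2974 Im=-0.2221

Split into d^3_{2,2}(β=1.8495) × two z-phases.
c=cos(1.849500/2)=0.602034, s=sin(1.849500/2)=0.798470; N=√[120·1·120·1]=120.000000
Admissible k: 0..1 (factorial args all ≥0)
  k=0: (−1)^0·120.0000/(120)·0.6020^6·0.7985^0 = +0.047613
  k=1: (−1)^1·120.0000/(24)·0.6020^4·0.7985^2 = -0.418767
d^3_{2,2}(1.8495) = +0.047613 -0.418767 = -0.371154
D = (-0.998720-0.050571i)·(-0.371154)·(-0.830499-0.557019i) = -0.297393-0.222063i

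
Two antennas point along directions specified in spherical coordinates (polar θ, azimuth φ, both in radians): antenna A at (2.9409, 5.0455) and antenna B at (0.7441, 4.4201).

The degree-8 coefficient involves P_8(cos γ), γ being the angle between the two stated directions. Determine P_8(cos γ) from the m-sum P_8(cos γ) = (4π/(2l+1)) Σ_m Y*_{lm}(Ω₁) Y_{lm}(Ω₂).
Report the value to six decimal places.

0.238962

Addition theorem: P_8(cos γ) = (4π/17) Σ_m Y*_{lm}(Ω₁) Y_{lm}(Ω₂), m = −8…8:
  [-8]  conj(Y_{8,-8})(Ω₁) = -0.000001+0.000001i ; Y_{8,-8}(Ω₂) = -0.015851+0.016428i ; Δ = +0.000000-0.000000i
  [-7]  conj(Y_{8,-7})(Ω₁) = +0.000018+0.000017i ; Y_{8,-7}(Ω₂) = +0.088193+0.045381i ; Δ = +0.000001+0.000002i
  [-6]  conj(Y_{8,-6})(Ω₁) = +0.000131-0.000288i ; Y_{8,-6}(Ω₂) = +0.047063-0.254384i ; Δ = -0.000067-0.000047i
  [-5]  conj(Y_{8,-5})(Ω₁) = -0.002848-0.000271i ; Y_{8,-5}(Ω₂) = -0.433882+0.047636i ; Δ = +0.001249-0.000018i
  [-4]  conj(Y_{8,-4})(Ω₁) = +0.004537+0.018673i ; Y_{8,-4}(Ω₂) = +0.166138+0.391164i ; Δ = -0.006551+0.004877i
  [-3]  conj(Y_{8,-3})(Ω₁) = +0.079819-0.051326i ; Y_{8,-3}(Ω₂) = +0.054126-0.045031i ; Δ = +0.002009-0.006372i
  [-2]  conj(Y_{8,-2})(Ω₁) = -0.256445-0.201597i ; Y_{8,-2}(Ω₂) = +0.290816+0.192442i ; Δ = -0.035782-0.107978i
  [-1]  conj(Y_{8,-1})(Ω₁) = -0.220540+0.637389i ; Y_{8,-1}(Ω₂) = +0.071881-0.238881i ; Δ = +0.136407+0.098499i
  [+0]  conj(Y_{8,0})(Ω₁) = +0.459821-0.000000i ; Y_{8,0}(Ω₂) = +0.279978+0.000000i ; Δ = +0.128740+0.000000i
  [+1]  conj(Y_{8,1})(Ω₁) = +0.220540+0.637389i ; Y_{8,1}(Ω₂) = -0.071881-0.238881i ; Δ = +0.136407-0.098499i
  [+2]  conj(Y_{8,2})(Ω₁) = -0.256445+0.201597i ; Y_{8,2}(Ω₂) = +0.290816-0.192442i ; Δ = -0.035782+0.107978i
  [+3]  conj(Y_{8,3})(Ω₁) = -0.079819-0.051326i ; Y_{8,3}(Ω₂) = -0.054126-0.045031i ; Δ = +0.002009+0.006372i
  [+4]  conj(Y_{8,4})(Ω₁) = +0.004537-0.018673i ; Y_{8,4}(Ω₂) = +0.166138-0.391164i ; Δ = -0.006551-0.004877i
  [+5]  conj(Y_{8,5})(Ω₁) = +0.002848-0.000271i ; Y_{8,5}(Ω₂) = +0.433882+0.047636i ; Δ = +0.001249+0.000018i
  [+6]  conj(Y_{8,6})(Ω₁) = +0.000131+0.000288i ; Y_{8,6}(Ω₂) = +0.047063+0.254384i ; Δ = -0.000067+0.000047i
  [+7]  conj(Y_{8,7})(Ω₁) = -0.000018+0.000017i ; Y_{8,7}(Ω₂) = -0.088193+0.045381i ; Δ = +0.000001-0.000002i
  [+8]  conj(Y_{8,8})(Ω₁) = -0.000001-0.000001i ; Y_{8,8}(Ω₂) = -0.015851-0.016428i ; Δ = +0.000000+0.000000i
Accumulated sum +0.323271+0.000000i; after 4π/(2l+1) scaling, +0.238962+0.000000i ⇒ P_8 = 0.238962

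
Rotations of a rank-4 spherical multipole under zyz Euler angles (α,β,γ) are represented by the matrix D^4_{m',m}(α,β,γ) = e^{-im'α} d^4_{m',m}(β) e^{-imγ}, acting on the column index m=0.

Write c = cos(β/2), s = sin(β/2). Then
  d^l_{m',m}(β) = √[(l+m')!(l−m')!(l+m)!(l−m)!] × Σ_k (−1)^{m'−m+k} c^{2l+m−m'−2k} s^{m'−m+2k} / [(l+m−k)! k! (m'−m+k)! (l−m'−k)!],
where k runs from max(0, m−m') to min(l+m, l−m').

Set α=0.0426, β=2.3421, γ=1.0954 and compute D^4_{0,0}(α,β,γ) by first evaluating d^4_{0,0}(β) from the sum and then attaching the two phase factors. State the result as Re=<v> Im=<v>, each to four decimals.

Split into d^4_{0,0}(β=2.3421) × two z-phases.
With c≡cos(β/2)=0.389185 and s≡sin(β/2)=0.921160, N=[24·24·24·24]^{1/2}=576.000000
k: max(0,(0)−(0))=0 … min(4+(0),4−(0))=4
  k=0: (−1)^0·576.0000/(576)·0.3892^8·0.9212^0 = +0.000526
  k=1: (−1)^1·576.0000/(36)·0.3892^6·0.9212^2 = -0.047176
  k=2: (−1)^2·576.0000/(16)·0.3892^4·0.9212^4 = +0.594655
  k=3: (−1)^3·576.0000/(36)·0.3892^2·0.9212^6 = -1.480612
  k=4: (−1)^4·576.0000/(576)·0.3892^0·0.9212^8 = +0.518417
d^4_{0,0}(2.3421) = +0.000526 -0.047176 +0.594655 -1.480612 +0.518417 = -0.414189
D = (+1.000000+0.000000i)·(-0.414189)·(+1.000000+0.000000i) = -0.414189+0.000000i

Re=-0.4142 Im=0.0000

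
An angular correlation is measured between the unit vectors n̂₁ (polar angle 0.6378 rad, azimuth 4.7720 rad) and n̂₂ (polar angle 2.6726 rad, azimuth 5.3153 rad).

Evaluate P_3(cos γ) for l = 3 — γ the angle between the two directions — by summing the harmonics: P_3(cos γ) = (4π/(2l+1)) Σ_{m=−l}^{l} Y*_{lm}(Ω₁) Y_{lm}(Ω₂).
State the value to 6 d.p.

Expand P_3 via completeness: Σ_{m} conj(Y_{3,m}) at Ω₁ times Y_{3,m} at Ω₂ —
  [-3]  conj(Y_{3,-3})(Ω₁) = -0.01567 + 0.08667j ; Y_{3,-3}(Ω₂) = -0.03744 + 0.00908j ; Δ = -0.00020 - 0.00339j
  [-2]  conj(Y_{3,-2})(Ω₁) = -0.28903 - 0.03462j ; Y_{3,-2}(Ω₂) = 0.06647 - 0.17397j ; Δ = -0.02524 + 0.04798j
  [-1]  conj(Y_{3,-1})(Ω₁) = 0.02553 - 0.42784j ; Y_{3,-1}(Ω₂) = 0.24671 + 0.35837j ; Δ = 0.15963 - 0.09640j
  [+0]  conj(Y_{3,0})(Ω₁) = 0.06815 + 0.00000j ; Y_{3,0}(Ω₂) = -0.32574 + 0.00000j ; Δ = -0.02220 + 0.00000j
  [+1]  conj(Y_{3,1})(Ω₁) = -0.02553 - 0.42784j ; Y_{3,1}(Ω₂) = -0.24671 + 0.35837j ; Δ = 0.15963 + 0.09640j
  [+2]  conj(Y_{3,2})(Ω₁) = -0.28903 + 0.03462j ; Y_{3,2}(Ω₂) = 0.06647 + 0.17397j ; Δ = -0.02524 - 0.04798j
  [+3]  conj(Y_{3,3})(Ω₁) = 0.01567 + 0.08667j ; Y_{3,3}(Ω₂) = 0.03744 + 0.00908j ; Δ = -0.00020 + 0.00339j
Σ over m = 0.24618 - 0.00000j; ×(4π/7) → 0.44194 - 0.00000j. Real part: 0.441944

0.441944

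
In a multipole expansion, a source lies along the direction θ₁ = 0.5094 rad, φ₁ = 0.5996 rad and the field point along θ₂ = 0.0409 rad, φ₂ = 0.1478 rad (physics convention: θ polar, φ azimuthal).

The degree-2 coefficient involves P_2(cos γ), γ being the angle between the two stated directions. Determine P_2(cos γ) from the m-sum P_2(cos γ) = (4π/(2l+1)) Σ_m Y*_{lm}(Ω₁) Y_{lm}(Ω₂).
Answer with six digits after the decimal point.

Addition theorem: P_2(cos γ) = (4π/5) Σ_m Y*_{lm}(Ω₁) Y_{lm}(Ω₂), m = −2…2:
  m=-2: (0.03335 + 0.08559j) × (0.00062 - 0.00019j) = 0.00004 + 0.00005j  (running Σ = 0.00004 + 0.00005j)
  m=-1: (0.27153 + 0.18560j) × (0.03122 - 0.00465j) = 0.00934 + 0.00453j  (running Σ = 0.00938 + 0.00458j)
  m=0: (0.40578 + 0.00000j) × (0.62920 + 0.00000j) = 0.25532 + 0.00000j  (running Σ = 0.26469 + 0.00458j)
  m=1: (-0.27153 + 0.18560j) × (-0.03122 - 0.00465j) = 0.00934 - 0.00453j  (running Σ = 0.27403 + 0.00005j)
  m=2: (0.03335 - 0.08559j) × (0.00062 + 0.00019j) = 0.00004 - 0.00005j  (running Σ = 0.27407 + 0.00000j)
Accumulated sum 0.27407 + 0.00000j; after 4π/(2l+1) scaling, 0.68881 + 0.00000j ⇒ P_2 = 0.688807

0.688807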